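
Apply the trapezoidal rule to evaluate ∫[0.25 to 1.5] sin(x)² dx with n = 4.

f(x) = sin(x)²
a = 0.25, b = 1.5, n = 4
h = (b - a)/n = 0.312500

Trapezoidal rule: (h/2)[f(x₀) + 2f(x₁) + 2f(x₂) + ... + f(xₙ)]

x_0 = 0.2500, f(x_0) = 0.061209, coefficient = 1
x_1 = 0.5625, f(x_1) = 0.284412, coefficient = 2
x_2 = 0.8750, f(x_2) = 0.589123, coefficient = 2
x_3 = 1.1875, f(x_3) = 0.860139, coefficient = 2
x_4 = 1.5000, f(x_4) = 0.994996, coefficient = 1

I ≈ (0.312500/2) × 4.523553 = 0.706805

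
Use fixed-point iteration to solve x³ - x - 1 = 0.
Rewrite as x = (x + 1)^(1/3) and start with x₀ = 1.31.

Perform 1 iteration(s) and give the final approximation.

Equation: x³ - x - 1 = 0
Fixed-point form: x = (x + 1)^(1/3)
x₀ = 1.31

x_1 = g(1.310000) = 1.321916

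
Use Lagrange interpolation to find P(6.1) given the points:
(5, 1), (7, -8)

Lagrange interpolation formula:
P(x) = Σ yᵢ × Lᵢ(x)
where Lᵢ(x) = Π_{j≠i} (x - xⱼ)/(xᵢ - xⱼ)

L_0(6.1) = (6.1 - 7)/(5 - 7) = 0.450000
L_1(6.1) = (6.1 - 5)/(7 - 5) = 0.550000

P(6.1) = 1×L_0(6.1) + (-8)×L_1(6.1)
P(6.1) = -3.950000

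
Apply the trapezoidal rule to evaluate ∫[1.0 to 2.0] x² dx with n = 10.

f(x) = x²
a = 1.0, b = 2.0, n = 10
h = (b - a)/n = 0.100000

Trapezoidal rule: (h/2)[f(x₀) + 2f(x₁) + 2f(x₂) + ... + f(xₙ)]

x_0 = 1.0000, f(x_0) = 1.000000, coefficient = 1
x_1 = 1.1000, f(x_1) = 1.210000, coefficient = 2
x_2 = 1.2000, f(x_2) = 1.440000, coefficient = 2
x_3 = 1.3000, f(x_3) = 1.690000, coefficient = 2
x_4 = 1.4000, f(x_4) = 1.960000, coefficient = 2
x_5 = 1.5000, f(x_5) = 2.250000, coefficient = 2
x_6 = 1.6000, f(x_6) = 2.560000, coefficient = 2
x_7 = 1.7000, f(x_7) = 2.890000, coefficient = 2
x_8 = 1.8000, f(x_8) = 3.240000, coefficient = 2
x_9 = 1.9000, f(x_9) = 3.610000, coefficient = 2
x_10 = 2.0000, f(x_10) = 4.000000, coefficient = 1

I ≈ (0.100000/2) × 46.700000 = 2.335000
Exact value: 2.333333
Error: 0.001667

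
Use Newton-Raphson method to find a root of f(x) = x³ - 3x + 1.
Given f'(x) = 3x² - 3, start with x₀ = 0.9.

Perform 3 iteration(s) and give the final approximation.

f(x) = x³ - 3x + 1
f'(x) = 3x² - 3
x₀ = 0.9

Newton-Raphson formula: x_{n+1} = x_n - f(x_n)/f'(x_n)

Iteration 1:
  f(0.900000) = -0.971000
  f'(0.900000) = -0.570000
  x_1 = 0.900000 - (-0.971000)/(-0.570000) = -0.803509
Iteration 2:
  f(-0.803509) = 2.891760
  f'(-0.803509) = -1.063121
  x_2 = -0.803509 - 2.891760/(-1.063121) = 1.916558
Iteration 3:
  f(1.916558) = 2.290216
  f'(1.916558) = 8.019582
  x_3 = 1.916558 - 2.290216/8.019582 = 1.630980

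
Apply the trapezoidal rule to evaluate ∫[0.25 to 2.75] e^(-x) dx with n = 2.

f(x) = e^(-x)
a = 0.25, b = 2.75, n = 2
h = (b - a)/n = 1.250000

Trapezoidal rule: (h/2)[f(x₀) + 2f(x₁) + 2f(x₂) + ... + f(xₙ)]

x_0 = 0.2500, f(x_0) = 0.778801, coefficient = 1
x_1 = 1.5000, f(x_1) = 0.223130, coefficient = 2
x_2 = 2.7500, f(x_2) = 0.063928, coefficient = 1

I ≈ (1.250000/2) × 1.288989 = 0.805618
Exact value: 0.714873
Error: 0.090745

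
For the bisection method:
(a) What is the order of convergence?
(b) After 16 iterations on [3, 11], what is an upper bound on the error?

(a) Bisection has linear (order 1) convergence; the error is halved each step.

(b) Error bound = (b-a)/2^n = (11 - 3)/2^{16}
    = 8/2^{16}

(a) 1 (linear); (b) error ≤ 1.22e-04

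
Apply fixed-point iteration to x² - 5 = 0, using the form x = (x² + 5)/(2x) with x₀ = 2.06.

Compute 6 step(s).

Equation: x² - 5 = 0
Fixed-point form: x = (x² + 5)/(2x)
x₀ = 2.06

x_1 = g(2.060000) = 2.243592
x_2 = g(2.243592) = 2.236081
x_3 = g(2.236081) = 2.236068
x_4 = g(2.236068) = 2.236068
x_5 = g(2.236068) = 2.236068
x_6 = g(2.236068) = 2.236068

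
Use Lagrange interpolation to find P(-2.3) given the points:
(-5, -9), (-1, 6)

Lagrange interpolation formula:
P(x) = Σ yᵢ × Lᵢ(x)
where Lᵢ(x) = Π_{j≠i} (x - xⱼ)/(xᵢ - xⱼ)

L_0(-2.3) = (-2.3 - (-1))/(-5 - (-1)) = 0.325000
L_1(-2.3) = (-2.3 - (-5))/(-1 - (-5)) = 0.675000

P(-2.3) = (-9)×L_0(-2.3) + 6×L_1(-2.3)
P(-2.3) = 1.125000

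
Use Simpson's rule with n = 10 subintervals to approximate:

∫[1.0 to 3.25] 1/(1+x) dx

f(x) = 1/(1+x)
a = 1.0, b = 3.25, n = 10
h = (b - a)/n = 0.225000

Simpson's rule: (h/3)[f(x₀) + 4f(x₁) + 2f(x₂) + ... + f(xₙ)]

x_0 = 1.0000, f(x_0) = 0.500000, coefficient = 1
x_1 = 1.2250, f(x_1) = 0.449438, coefficient = 4
x_2 = 1.4500, f(x_2) = 0.408163, coefficient = 2
x_3 = 1.6750, f(x_3) = 0.373832, coefficient = 4
x_4 = 1.9000, f(x_4) = 0.344828, coefficient = 2
x_5 = 2.1250, f(x_5) = 0.320000, coefficient = 4
x_6 = 2.3500, f(x_6) = 0.298507, coefficient = 2
x_7 = 2.5750, f(x_7) = 0.279720, coefficient = 4
x_8 = 2.8000, f(x_8) = 0.263158, coefficient = 2
x_9 = 3.0250, f(x_9) = 0.248447, coefficient = 4
x_10 = 3.2500, f(x_10) = 0.235294, coefficient = 1

I ≈ (0.225000/3) × 10.050356 = 0.753777
Exact value: 0.753772
Error: 0.000005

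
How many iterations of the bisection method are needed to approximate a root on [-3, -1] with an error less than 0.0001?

We need (b-a)/2^n ≤ 0.0001
(-1 - (-3))/2^n ≤ 0.0001
2/2^n ≤ 0.0001
2^n ≥ 20000
n ≥ log₂(20000) = 14.29
n ≥ 15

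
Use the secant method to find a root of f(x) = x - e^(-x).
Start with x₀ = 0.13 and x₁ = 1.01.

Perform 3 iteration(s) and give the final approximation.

f(x) = x - e^(-x)
x₀ = 0.13, x₁ = 1.01

Secant formula: x_{n+1} = x_n - f(x_n)(x_n - x_{n-1})/(f(x_n) - f(x_{n-1}))

Iteration 1:
  f(0.130000) = -0.748095
  f(1.010000) = 0.645781
  x_2 = 1.010000 - 0.645781×(1.010000 - 0.130000)/(0.645781 - (-0.748095))
       = 0.602297
Iteration 2:
  f(1.010000) = 0.645781
  f(0.602297) = 0.054745
  x_3 = 0.602297 - 0.054745×(0.602297 - 1.010000)/(0.054745 - 0.645781)
       = 0.564534
Iteration 3:
  f(0.602297) = 0.054745
  f(0.564534) = -0.004092
  x_4 = 0.564534 - (-0.004092)×(0.564534 - 0.602297)/(-0.004092 - 0.054745)
       = 0.567160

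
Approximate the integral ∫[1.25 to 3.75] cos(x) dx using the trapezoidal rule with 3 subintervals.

f(x) = cos(x)
a = 1.25, b = 3.75, n = 3
h = (b - a)/n = 0.833333

Trapezoidal rule: (h/2)[f(x₀) + 2f(x₁) + 2f(x₂) + ... + f(xₙ)]

x_0 = 1.2500, f(x_0) = 0.315322, coefficient = 1
x_1 = 2.0833, f(x_1) = -0.490390, coefficient = 2
x_2 = 2.9167, f(x_2) = -0.974811, coefficient = 2
x_3 = 3.7500, f(x_3) = -0.820559, coefficient = 1

I ≈ (0.833333/2) × -3.435638 = -1.431516
Exact value: -1.520546
Error: 0.089030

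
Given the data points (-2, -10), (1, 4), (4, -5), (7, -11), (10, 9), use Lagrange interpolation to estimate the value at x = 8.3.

Lagrange interpolation formula:
P(x) = Σ yᵢ × Lᵢ(x)
where Lᵢ(x) = Π_{j≠i} (x - xⱼ)/(xᵢ - xⱼ)

L_0(8.3) = (8.3 - 1)/(-2 - 1) × (8.3 - 4)/(-2 - 4) × (8.3 - 7)/(-2 - 7) × (8.3 - 10)/(-2 - 10) = -0.035685
L_1(8.3) = (8.3 - (-2))/(1 - (-2)) × (8.3 - 4)/(1 - 4) × (8.3 - 7)/(1 - 7) × (8.3 - 10)/(1 - 10) = 0.201401
L_2(8.3) = (8.3 - (-2))/(4 - (-2)) × (8.3 - 1)/(4 - 1) × (8.3 - 7)/(4 - 7) × (8.3 - 10)/(4 - 10) = -0.512870
L_3(8.3) = (8.3 - (-2))/(7 - (-2)) × (8.3 - 1)/(7 - 1) × (8.3 - 4)/(7 - 4) × (8.3 - 10)/(7 - 10) = 1.130944
L_4(8.3) = (8.3 - (-2))/(10 - (-2)) × (8.3 - 1)/(10 - 1) × (8.3 - 4)/(10 - 4) × (8.3 - 7)/(10 - 7) = 0.216210

P(8.3) = (-10)×L_0(8.3) + 4×L_1(8.3) + (-5)×L_2(8.3) + (-11)×L_3(8.3) + 9×L_4(8.3)
P(8.3) = -6.767692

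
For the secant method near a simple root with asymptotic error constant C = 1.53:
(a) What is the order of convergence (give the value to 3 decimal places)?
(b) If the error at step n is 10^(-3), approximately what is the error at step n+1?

(a) Secant method has superlinear convergence with order φ = (1+√5)/2 ≈ 1.618.
    This means |e_{n+1}| ≈ C|e_n|^1.618.

(b) With |e_n| = 10^(-3) and C = 1.53:
    |e_{n+1}| ≈ 1.53 × (10^(-3))^1.618 = 1.53 × 10^(-4.85)

(a) ≈ 1.618 (golden ratio); (b) |e_{n+1}| ≈ 2.141e-05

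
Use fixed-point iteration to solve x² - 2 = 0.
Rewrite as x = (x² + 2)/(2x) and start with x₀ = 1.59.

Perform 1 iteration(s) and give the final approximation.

Equation: x² - 2 = 0
Fixed-point form: x = (x² + 2)/(2x)
x₀ = 1.59

x_1 = g(1.590000) = 1.423931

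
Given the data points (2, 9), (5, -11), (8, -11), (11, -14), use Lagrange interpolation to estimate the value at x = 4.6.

Lagrange interpolation formula:
P(x) = Σ yᵢ × Lᵢ(x)
where Lᵢ(x) = Π_{j≠i} (x - xⱼ)/(xᵢ - xⱼ)

L_0(4.6) = (4.6 - 5)/(2 - 5) × (4.6 - 8)/(2 - 8) × (4.6 - 11)/(2 - 11) = 0.053728
L_1(4.6) = (4.6 - 2)/(5 - 2) × (4.6 - 8)/(5 - 8) × (4.6 - 11)/(5 - 11) = 1.047704
L_2(4.6) = (4.6 - 2)/(8 - 2) × (4.6 - 5)/(8 - 5) × (4.6 - 11)/(8 - 11) = -0.123259
L_3(4.6) = (4.6 - 2)/(11 - 2) × (4.6 - 5)/(11 - 5) × (4.6 - 8)/(11 - 8) = 0.021827

P(4.6) = 9×L_0(4.6) + (-11)×L_1(4.6) + (-11)×L_2(4.6) + (-14)×L_3(4.6)
P(4.6) = -9.990914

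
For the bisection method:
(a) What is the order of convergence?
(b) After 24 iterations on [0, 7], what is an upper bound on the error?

(a) Bisection has linear (order 1) convergence; the error is halved each step.

(b) Error bound = (b-a)/2^n = (7 - 0)/2^{24}
    = 7/2^{24}

(a) 1 (linear); (b) error ≤ 4.17e-07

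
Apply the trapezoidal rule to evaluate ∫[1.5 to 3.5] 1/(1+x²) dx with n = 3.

f(x) = 1/(1+x²)
a = 1.5, b = 3.5, n = 3
h = (b - a)/n = 0.666667

Trapezoidal rule: (h/2)[f(x₀) + 2f(x₁) + 2f(x₂) + ... + f(xₙ)]

x_0 = 1.5000, f(x_0) = 0.307692, coefficient = 1
x_1 = 2.1667, f(x_1) = 0.175610, coefficient = 2
x_2 = 2.8333, f(x_2) = 0.110769, coefficient = 2
x_3 = 3.5000, f(x_3) = 0.075472, coefficient = 1

I ≈ (0.666667/2) × 0.955922 = 0.318641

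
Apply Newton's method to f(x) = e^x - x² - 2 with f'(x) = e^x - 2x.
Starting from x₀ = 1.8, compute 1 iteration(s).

f(x) = e^x - x² - 2
f'(x) = e^x - 2x
x₀ = 1.8

Newton-Raphson formula: x_{n+1} = x_n - f(x_n)/f'(x_n)

Iteration 1:
  f(1.800000) = 0.809647
  f'(1.800000) = 2.449647
  x_1 = 1.800000 - 0.809647/2.449647 = 1.469484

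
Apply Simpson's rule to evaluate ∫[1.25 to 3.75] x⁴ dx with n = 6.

f(x) = x⁴
a = 1.25, b = 3.75, n = 6
h = (b - a)/n = 0.416667

Simpson's rule: (h/3)[f(x₀) + 4f(x₁) + 2f(x₂) + ... + f(xₙ)]

x_0 = 1.2500, f(x_0) = 2.441406, coefficient = 1
x_1 = 1.6667, f(x_1) = 7.716049, coefficient = 4
x_2 = 2.0833, f(x_2) = 18.838011, coefficient = 2
x_3 = 2.5000, f(x_3) = 39.062500, coefficient = 4
x_4 = 2.9167, f(x_4) = 72.368104, coefficient = 2
x_5 = 3.3333, f(x_5) = 123.456790, coefficient = 4
x_6 = 3.7500, f(x_6) = 197.753906, coefficient = 1

I ≈ (0.416667/3) × 1063.548900 = 147.715125
Exact value: 147.705078
Error: 0.010047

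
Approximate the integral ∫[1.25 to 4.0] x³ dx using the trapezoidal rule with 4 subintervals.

f(x) = x³
a = 1.25, b = 4.0, n = 4
h = (b - a)/n = 0.687500

Trapezoidal rule: (h/2)[f(x₀) + 2f(x₁) + 2f(x₂) + ... + f(xₙ)]

x_0 = 1.2500, f(x_0) = 1.953125, coefficient = 1
x_1 = 1.9375, f(x_1) = 7.273193, coefficient = 2
x_2 = 2.6250, f(x_2) = 18.087891, coefficient = 2
x_3 = 3.3125, f(x_3) = 36.346924, coefficient = 2
x_4 = 4.0000, f(x_4) = 64.000000, coefficient = 1

I ≈ (0.687500/2) × 189.369141 = 65.095642
Exact value: 63.389648
Error: 1.705994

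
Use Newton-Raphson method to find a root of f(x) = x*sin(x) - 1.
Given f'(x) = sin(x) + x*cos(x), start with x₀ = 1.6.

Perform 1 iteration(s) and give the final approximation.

f(x) = x*sin(x) - 1
f'(x) = sin(x) + x*cos(x)
x₀ = 1.6

Newton-Raphson formula: x_{n+1} = x_n - f(x_n)/f'(x_n)

Iteration 1:
  f(1.600000) = 0.599318
  f'(1.600000) = 0.952854
  x_1 = 1.600000 - 0.599318/0.952854 = 0.971029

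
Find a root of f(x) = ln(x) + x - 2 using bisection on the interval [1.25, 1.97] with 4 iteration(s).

f(x) = ln(x) + x - 2
Initial interval: [1.25, 1.97]

Iteration 1:
  c_1 = (1.250000 + 1.970000)/2 = 1.610000
  f(c_1) = f(1.610000) = 0.086234
  f(a) × f(c) < 0, new interval: [1.250000, 1.610000]
Iteration 2:
  c_2 = (1.250000 + 1.610000)/2 = 1.430000
  f(c_2) = f(1.430000) = -0.212326
  f(a) × f(c) ≥ 0, new interval: [1.430000, 1.610000]
Iteration 3:
  c_3 = (1.430000 + 1.610000)/2 = 1.520000
  f(c_3) = f(1.520000) = -0.061290
  f(a) × f(c) ≥ 0, new interval: [1.520000, 1.610000]
Iteration 4:
  c_4 = (1.520000 + 1.610000)/2 = 1.565000
  f(c_4) = f(1.565000) = 0.012886
  f(a) × f(c) < 0, new interval: [1.520000, 1.565000]

After 4 iteration(s), the approximation is c_4 = 1.565000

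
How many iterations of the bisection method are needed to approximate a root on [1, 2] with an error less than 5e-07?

We need (b-a)/2^n ≤ 5e-07
(2 - 1)/2^n ≤ 5e-07
1/2^n ≤ 5e-07
2^n ≥ 2000000
n ≥ log₂(2000000) = 20.93
n ≥ 21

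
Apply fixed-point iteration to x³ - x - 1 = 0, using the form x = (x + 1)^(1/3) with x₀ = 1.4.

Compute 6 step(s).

Equation: x³ - x - 1 = 0
Fixed-point form: x = (x + 1)^(1/3)
x₀ = 1.4

x_1 = g(1.400000) = 1.338866
x_2 = g(1.338866) = 1.327400
x_3 = g(1.327400) = 1.325227
x_4 = g(1.325227) = 1.324815
x_5 = g(1.324815) = 1.324736
x_6 = g(1.324736) = 1.324721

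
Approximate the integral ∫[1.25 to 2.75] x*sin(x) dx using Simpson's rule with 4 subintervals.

f(x) = x*sin(x)
a = 1.25, b = 2.75, n = 4
h = (b - a)/n = 0.375000

Simpson's rule: (h/3)[f(x₀) + 4f(x₁) + 2f(x₂) + ... + f(xₙ)]

x_0 = 1.2500, f(x_0) = 1.186231, coefficient = 1
x_1 = 1.6250, f(x_1) = 1.622613, coefficient = 4
x_2 = 2.0000, f(x_2) = 1.818595, coefficient = 2
x_3 = 2.3750, f(x_3) = 1.647502, coefficient = 4
x_4 = 2.7500, f(x_4) = 1.049568, coefficient = 1

I ≈ (0.375000/3) × 18.953450 = 2.369181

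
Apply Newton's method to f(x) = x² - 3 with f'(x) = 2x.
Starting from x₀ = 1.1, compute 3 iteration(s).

f(x) = x² - 3
f'(x) = 2x
x₀ = 1.1

Newton-Raphson formula: x_{n+1} = x_n - f(x_n)/f'(x_n)

Iteration 1:
  f(1.100000) = -1.790000
  f'(1.100000) = 2.200000
  x_1 = 1.100000 - (-1.790000)/2.200000 = 1.913636
Iteration 2:
  f(1.913636) = 0.662004
  f'(1.913636) = 3.827273
  x_2 = 1.913636 - 0.662004/3.827273 = 1.740666
Iteration 3:
  f(1.740666) = 0.029919
  f'(1.740666) = 3.481332
  x_3 = 1.740666 - 0.029919/3.481332 = 1.732072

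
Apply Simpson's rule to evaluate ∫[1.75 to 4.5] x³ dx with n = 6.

f(x) = x³
a = 1.75, b = 4.5, n = 6
h = (b - a)/n = 0.458333

Simpson's rule: (h/3)[f(x₀) + 4f(x₁) + 2f(x₂) + ... + f(xₙ)]

x_0 = 1.7500, f(x_0) = 5.359375, coefficient = 1
x_1 = 2.2083, f(x_1) = 10.769459, coefficient = 4
x_2 = 2.6667, f(x_2) = 18.962963, coefficient = 2
x_3 = 3.1250, f(x_3) = 30.517578, coefficient = 4
x_4 = 3.5833, f(x_4) = 46.010995, coefficient = 2
x_5 = 4.0417, f(x_5) = 66.020906, coefficient = 4
x_6 = 4.5000, f(x_6) = 91.125000, coefficient = 1

I ≈ (0.458333/3) × 655.664062 = 100.170898
Exact value: 100.170898
Error: 0.000000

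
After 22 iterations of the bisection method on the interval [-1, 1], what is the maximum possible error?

Bisection error bound: |error| ≤ (b-a)/2^n
|error| ≤ (1 - (-1))/2^22 = 2/2^22
|error| ≤ 0.0000004768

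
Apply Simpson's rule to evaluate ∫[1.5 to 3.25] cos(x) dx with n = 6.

f(x) = cos(x)
a = 1.5, b = 3.25, n = 6
h = (b - a)/n = 0.291667

Simpson's rule: (h/3)[f(x₀) + 4f(x₁) + 2f(x₂) + ... + f(xₙ)]

x_0 = 1.5000, f(x_0) = 0.070737, coefficient = 1
x_1 = 1.7917, f(x_1) = -0.219079, coefficient = 4
x_2 = 2.0833, f(x_2) = -0.490390, coefficient = 2
x_3 = 2.3750, f(x_3) = -0.720278, coefficient = 4
x_4 = 2.6667, f(x_4) = -0.889327, coefficient = 2
x_5 = 2.9583, f(x_5) = -0.983255, coefficient = 4
x_6 = 3.2500, f(x_6) = -0.994130, coefficient = 1

I ≈ (0.291667/3) × -11.373275 = -1.105735
Exact value: -1.105690
Error: 0.000045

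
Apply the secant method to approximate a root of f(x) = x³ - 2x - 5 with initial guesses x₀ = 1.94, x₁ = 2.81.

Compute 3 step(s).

f(x) = x³ - 2x - 5
x₀ = 1.94, x₁ = 2.81

Secant formula: x_{n+1} = x_n - f(x_n)(x_n - x_{n-1})/(f(x_n) - f(x_{n-1}))

Iteration 1:
  f(1.940000) = -1.578616
  f(2.810000) = 11.568041
  x_2 = 2.810000 - 11.568041×(2.810000 - 1.940000)/(11.568041 - (-1.578616))
       = 2.044467
Iteration 2:
  f(2.810000) = 11.568041
  f(2.044467) = -0.543375
  x_3 = 2.044467 - (-0.543375)×(2.044467 - 2.810000)/(-0.543375 - 11.568041)
       = 2.078813
Iteration 3:
  f(2.044467) = -0.543375
  f(2.078813) = -0.174115
  x_4 = 2.078813 - (-0.174115)×(2.078813 - 2.044467)/(-0.174115 - (-0.543375))
       = 2.095007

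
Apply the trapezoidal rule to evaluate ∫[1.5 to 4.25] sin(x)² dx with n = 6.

f(x) = sin(x)²
a = 1.5, b = 4.25, n = 6
h = (b - a)/n = 0.458333

Trapezoidal rule: (h/2)[f(x₀) + 2f(x₁) + 2f(x₂) + ... + f(xₙ)]

x_0 = 1.5000, f(x_0) = 0.994996, coefficient = 1
x_1 = 1.9583, f(x_1) = 0.857185, coefficient = 2
x_2 = 2.4167, f(x_2) = 0.439675, coefficient = 2
x_3 = 2.8750, f(x_3) = 0.069404, coefficient = 2
x_4 = 3.3333, f(x_4) = 0.036316, coefficient = 2
x_5 = 3.7917, f(x_5) = 0.366322, coefficient = 2
x_6 = 4.2500, f(x_6) = 0.801006, coefficient = 1

I ≈ (0.458333/2) × 5.333805 = 1.222330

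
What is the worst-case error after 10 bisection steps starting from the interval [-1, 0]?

Bisection error bound: |error| ≤ (b-a)/2^n
|error| ≤ (0 - (-1))/2^10 = 1/2^10
|error| ≤ 0.0009765625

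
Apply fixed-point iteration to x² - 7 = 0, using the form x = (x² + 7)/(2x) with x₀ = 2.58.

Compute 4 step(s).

Equation: x² - 7 = 0
Fixed-point form: x = (x² + 7)/(2x)
x₀ = 2.58

x_1 = g(2.580000) = 2.646589
x_2 = g(2.646589) = 2.645751
x_3 = g(2.645751) = 2.645751
x_4 = g(2.645751) = 2.645751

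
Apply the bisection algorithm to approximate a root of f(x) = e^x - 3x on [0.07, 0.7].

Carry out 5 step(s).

f(x) = e^x - 3x
Initial interval: [0.07, 0.7]

Iteration 1:
  c_1 = (0.070000 + 0.700000)/2 = 0.385000
  f(c_1) = f(0.385000) = 0.314614
  f(a) × f(c) ≥ 0, new interval: [0.385000, 0.700000]
Iteration 2:
  c_2 = (0.385000 + 0.700000)/2 = 0.542500
  f(c_2) = f(0.542500) = 0.092802
  f(a) × f(c) ≥ 0, new interval: [0.542500, 0.700000]
Iteration 3:
  c_3 = (0.542500 + 0.700000)/2 = 0.621250
  f(c_3) = f(0.621250) = -0.002497
  f(a) × f(c) < 0, new interval: [0.542500, 0.621250]
Iteration 4:
  c_4 = (0.542500 + 0.621250)/2 = 0.581875
  f(c_4) = f(0.581875) = 0.043765
  f(a) × f(c) ≥ 0, new interval: [0.581875, 0.621250]
Iteration 5:
  c_5 = (0.581875 + 0.621250)/2 = 0.601562
  f(c_5) = f(0.601562) = 0.020281
  f(a) × f(c) ≥ 0, new interval: [0.601562, 0.621250]

After 5 iteration(s), the approximation is c_5 = 0.601562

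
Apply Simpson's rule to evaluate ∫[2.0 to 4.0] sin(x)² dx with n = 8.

f(x) = sin(x)²
a = 2.0, b = 4.0, n = 8
h = (b - a)/n = 0.250000

Simpson's rule: (h/3)[f(x₀) + 4f(x₁) + 2f(x₂) + ... + f(xₙ)]

x_0 = 2.0000, f(x_0) = 0.826822, coefficient = 1
x_1 = 2.2500, f(x_1) = 0.605398, coefficient = 4
x_2 = 2.5000, f(x_2) = 0.358169, coefficient = 2
x_3 = 2.7500, f(x_3) = 0.145665, coefficient = 4
x_4 = 3.0000, f(x_4) = 0.019915, coefficient = 2
x_5 = 3.2500, f(x_5) = 0.011706, coefficient = 4
x_6 = 3.5000, f(x_6) = 0.123049, coefficient = 2
x_7 = 3.7500, f(x_7) = 0.326682, coefficient = 4
x_8 = 4.0000, f(x_8) = 0.572750, coefficient = 1

I ≈ (0.250000/3) × 6.759643 = 0.563304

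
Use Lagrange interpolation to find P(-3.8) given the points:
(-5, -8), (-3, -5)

Lagrange interpolation formula:
P(x) = Σ yᵢ × Lᵢ(x)
where Lᵢ(x) = Π_{j≠i} (x - xⱼ)/(xᵢ - xⱼ)

L_0(-3.8) = (-3.8 - (-3))/(-5 - (-3)) = 0.400000
L_1(-3.8) = (-3.8 - (-5))/(-3 - (-5)) = 0.600000

P(-3.8) = (-8)×L_0(-3.8) + (-5)×L_1(-3.8)
P(-3.8) = -6.200000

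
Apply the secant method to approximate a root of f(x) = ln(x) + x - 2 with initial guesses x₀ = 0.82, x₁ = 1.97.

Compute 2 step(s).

f(x) = ln(x) + x - 2
x₀ = 0.82, x₁ = 1.97

Secant formula: x_{n+1} = x_n - f(x_n)(x_n - x_{n-1})/(f(x_n) - f(x_{n-1}))

Iteration 1:
  f(0.820000) = -1.378451
  f(1.970000) = 0.648034
  x_2 = 1.970000 - 0.648034×(1.970000 - 0.820000)/(0.648034 - (-1.378451))
       = 1.602251
Iteration 2:
  f(1.970000) = 0.648034
  f(1.602251) = 0.073660
  x_3 = 1.602251 - 0.073660×(1.602251 - 1.970000)/(0.073660 - 0.648034)
       = 1.555089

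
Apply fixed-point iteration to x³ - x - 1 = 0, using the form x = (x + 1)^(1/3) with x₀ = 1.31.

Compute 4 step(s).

Equation: x³ - x - 1 = 0
Fixed-point form: x = (x + 1)^(1/3)
x₀ = 1.31

x_1 = g(1.310000) = 1.321916
x_2 = g(1.321916) = 1.324186
x_3 = g(1.324186) = 1.324617
x_4 = g(1.324617) = 1.324699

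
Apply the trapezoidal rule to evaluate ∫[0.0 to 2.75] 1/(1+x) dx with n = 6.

f(x) = 1/(1+x)
a = 0.0, b = 2.75, n = 6
h = (b - a)/n = 0.458333

Trapezoidal rule: (h/2)[f(x₀) + 2f(x₁) + 2f(x₂) + ... + f(xₙ)]

x_0 = 0.0000, f(x_0) = 1.000000, coefficient = 1
x_1 = 0.4583, f(x_1) = 0.685714, coefficient = 2
x_2 = 0.9167, f(x_2) = 0.521739, coefficient = 2
x_3 = 1.3750, f(x_3) = 0.421053, coefficient = 2
x_4 = 1.8333, f(x_4) = 0.352941, coefficient = 2
x_5 = 2.2917, f(x_5) = 0.303797, coefficient = 2
x_6 = 2.7500, f(x_6) = 0.266667, coefficient = 1

I ≈ (0.458333/2) × 5.837156 = 1.337682
Exact value: 1.321756
Error: 0.015926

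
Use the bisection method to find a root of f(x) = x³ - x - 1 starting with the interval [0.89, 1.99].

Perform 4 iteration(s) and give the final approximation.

f(x) = x³ - x - 1
Initial interval: [0.89, 1.99]

Iteration 1:
  c_1 = (0.890000 + 1.990000)/2 = 1.440000
  f(c_1) = f(1.440000) = 0.545984
  f(a) × f(c) < 0, new interval: [0.890000, 1.440000]
Iteration 2:
  c_2 = (0.890000 + 1.440000)/2 = 1.165000
  f(c_2) = f(1.165000) = -0.583833
  f(a) × f(c) ≥ 0, new interval: [1.165000, 1.440000]
Iteration 3:
  c_3 = (1.165000 + 1.440000)/2 = 1.302500
  f(c_3) = f(1.302500) = -0.092801
  f(a) × f(c) ≥ 0, new interval: [1.302500, 1.440000]
Iteration 4:
  c_4 = (1.302500 + 1.440000)/2 = 1.371250
  f(c_4) = f(1.371250) = 0.207148
  f(a) × f(c) < 0, new interval: [1.302500, 1.371250]

After 4 iteration(s), the approximation is c_4 = 1.371250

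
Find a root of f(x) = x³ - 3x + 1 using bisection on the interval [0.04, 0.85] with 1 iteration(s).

f(x) = x³ - 3x + 1
Initial interval: [0.04, 0.85]

Iteration 1:
  c_1 = (0.040000 + 0.850000)/2 = 0.445000
  f(c_1) = f(0.445000) = -0.246879
  f(a) × f(c) < 0, new interval: [0.040000, 0.445000]

After 1 iteration(s), the approximation is c_1 = 0.445000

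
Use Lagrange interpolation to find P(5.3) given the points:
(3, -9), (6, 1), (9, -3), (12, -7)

Lagrange interpolation formula:
P(x) = Σ yᵢ × Lᵢ(x)
where Lᵢ(x) = Π_{j≠i} (x - xⱼ)/(xᵢ - xⱼ)

L_0(5.3) = (5.3 - 6)/(3 - 6) × (5.3 - 9)/(3 - 9) × (5.3 - 12)/(3 - 12) = 0.107117
L_1(5.3) = (5.3 - 3)/(6 - 3) × (5.3 - 9)/(6 - 9) × (5.3 - 12)/(6 - 12) = 1.055870
L_2(5.3) = (5.3 - 3)/(9 - 3) × (5.3 - 6)/(9 - 6) × (5.3 - 12)/(9 - 12) = -0.199759
L_3(5.3) = (5.3 - 3)/(12 - 3) × (5.3 - 6)/(12 - 6) × (5.3 - 9)/(12 - 9) = 0.036772

P(5.3) = (-9)×L_0(5.3) + 1×L_1(5.3) + (-3)×L_2(5.3) + (-7)×L_3(5.3)
P(5.3) = 0.433691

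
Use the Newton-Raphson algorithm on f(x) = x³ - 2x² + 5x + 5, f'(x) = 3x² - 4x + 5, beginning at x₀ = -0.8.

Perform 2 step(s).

f(x) = x³ - 2x² + 5x + 5
f'(x) = 3x² - 4x + 5
x₀ = -0.8

Newton-Raphson formula: x_{n+1} = x_n - f(x_n)/f'(x_n)

Iteration 1:
  f(-0.800000) = -0.792000
  f'(-0.800000) = 10.120000
  x_1 = -0.800000 - (-0.792000)/10.120000 = -0.721739
Iteration 2:
  f(-0.721739) = -0.026470
  f'(-0.721739) = 9.449679
  x_2 = -0.721739 - (-0.026470)/9.449679 = -0.718938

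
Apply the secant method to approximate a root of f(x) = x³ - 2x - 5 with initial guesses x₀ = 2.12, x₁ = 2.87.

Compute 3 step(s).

f(x) = x³ - 2x - 5
x₀ = 2.12, x₁ = 2.87

Secant formula: x_{n+1} = x_n - f(x_n)(x_n - x_{n-1})/(f(x_n) - f(x_{n-1}))

Iteration 1:
  f(2.120000) = 0.288128
  f(2.870000) = 12.899903
  x_2 = 2.870000 - 12.899903×(2.870000 - 2.120000)/(12.899903 - 0.288128)
       = 2.102866
Iteration 2:
  f(2.870000) = 12.899903
  f(2.102866) = 0.093232
  x_3 = 2.102866 - 0.093232×(2.102866 - 2.870000)/(0.093232 - 12.899903)
       = 2.097281
Iteration 3:
  f(2.102866) = 0.093232
  f(2.097281) = 0.030510
  x_4 = 2.097281 - 0.030510×(2.097281 - 2.102866)/(0.030510 - 0.093232)
       = 2.094564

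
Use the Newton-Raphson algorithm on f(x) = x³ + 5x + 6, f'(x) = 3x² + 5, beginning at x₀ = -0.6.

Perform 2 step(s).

f(x) = x³ + 5x + 6
f'(x) = 3x² + 5
x₀ = -0.6

Newton-Raphson formula: x_{n+1} = x_n - f(x_n)/f'(x_n)

Iteration 1:
  f(-0.600000) = 2.784000
  f'(-0.600000) = 6.080000
  x_1 = -0.600000 - 2.784000/6.080000 = -1.057895
Iteration 2:
  f(-1.057895) = -0.473407
  f'(-1.057895) = 8.357424
  x_2 = -1.057895 - (-0.473407)/8.357424 = -1.001250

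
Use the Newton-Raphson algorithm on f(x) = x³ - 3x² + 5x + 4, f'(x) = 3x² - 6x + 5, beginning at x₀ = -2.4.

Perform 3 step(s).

f(x) = x³ - 3x² + 5x + 4
f'(x) = 3x² - 6x + 5
x₀ = -2.4

Newton-Raphson formula: x_{n+1} = x_n - f(x_n)/f'(x_n)

Iteration 1:
  f(-2.400000) = -39.104000
  f'(-2.400000) = 36.680000
  x_1 = -2.400000 - (-39.104000)/36.680000 = -1.333915
Iteration 2:
  f(-1.333915) = -10.381036
  f'(-1.333915) = 18.341477
  x_2 = -1.333915 - (-10.381036)/18.341477 = -0.767928
Iteration 3:
  f(-0.767928) = -2.061638
  f'(-0.767928) = 11.376709
  x_3 = -0.767928 - (-2.061638)/11.376709 = -0.586712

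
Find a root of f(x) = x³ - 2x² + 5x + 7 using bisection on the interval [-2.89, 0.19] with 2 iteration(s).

f(x) = x³ - 2x² + 5x + 7
Initial interval: [-2.89, 0.19]

Iteration 1:
  c_1 = (-2.890000 + 0.190000)/2 = -1.350000
  f(c_1) = f(-1.350000) = -5.855375
  f(a) × f(c) ≥ 0, new interval: [-1.350000, 0.190000]
Iteration 2:
  c_2 = (-1.350000 + 0.190000)/2 = -0.580000
  f(c_2) = f(-0.580000) = 3.232088
  f(a) × f(c) < 0, new interval: [-1.350000, -0.580000]

After 2 iteration(s), the approximation is c_2 = -0.580000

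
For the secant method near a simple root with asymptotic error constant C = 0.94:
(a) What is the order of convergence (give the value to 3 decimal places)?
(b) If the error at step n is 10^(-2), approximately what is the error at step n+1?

(a) Secant method has superlinear convergence with order φ = (1+√5)/2 ≈ 1.618.
    This means |e_{n+1}| ≈ C|e_n|^1.618.

(b) With |e_n| = 10^(-2) and C = 0.94:
    |e_{n+1}| ≈ 0.94 × (10^(-2))^1.618 = 0.94 × 10^(-3.24)

(a) ≈ 1.618 (golden ratio); (b) |e_{n+1}| ≈ 5.458e-04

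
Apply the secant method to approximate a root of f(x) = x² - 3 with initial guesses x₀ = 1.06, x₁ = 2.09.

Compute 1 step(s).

f(x) = x² - 3
x₀ = 1.06, x₁ = 2.09

Secant formula: x_{n+1} = x_n - f(x_n)(x_n - x_{n-1})/(f(x_n) - f(x_{n-1}))

Iteration 1:
  f(1.060000) = -1.876400
  f(2.090000) = 1.368100
  x_2 = 2.090000 - 1.368100×(2.090000 - 1.060000)/(1.368100 - (-1.876400))
       = 1.655683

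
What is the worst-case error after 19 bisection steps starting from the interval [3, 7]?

Bisection error bound: |error| ≤ (b-a)/2^n
|error| ≤ (7 - 3)/2^19 = 4/2^19
|error| ≤ 0.0000076294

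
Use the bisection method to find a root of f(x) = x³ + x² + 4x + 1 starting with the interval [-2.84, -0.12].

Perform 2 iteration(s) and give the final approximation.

f(x) = x³ + x² + 4x + 1
Initial interval: [-2.84, -0.12]

Iteration 1:
  c_1 = (-2.840000 + (-0.120000))/2 = -1.480000
  f(c_1) = f(-1.480000) = -5.971392
  f(a) × f(c) ≥ 0, new interval: [-1.480000, -0.120000]
Iteration 2:
  c_2 = (-1.480000 + (-0.120000))/2 = -0.800000
  f(c_2) = f(-0.800000) = -2.072000
  f(a) × f(c) ≥ 0, new interval: [-0.800000, -0.120000]

After 2 iteration(s), the approximation is c_2 = -0.800000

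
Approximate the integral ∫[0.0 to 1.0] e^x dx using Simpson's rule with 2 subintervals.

f(x) = e^x
a = 0.0, b = 1.0, n = 2
h = (b - a)/n = 0.500000

Simpson's rule: (h/3)[f(x₀) + 4f(x₁) + 2f(x₂) + ... + f(xₙ)]

x_0 = 0.0000, f(x_0) = 1.000000, coefficient = 1
x_1 = 0.5000, f(x_1) = 1.648721, coefficient = 4
x_2 = 1.0000, f(x_2) = 2.718282, coefficient = 1

I ≈ (0.500000/3) × 10.313167 = 1.718861
Exact value: 1.718282
Error: 0.000579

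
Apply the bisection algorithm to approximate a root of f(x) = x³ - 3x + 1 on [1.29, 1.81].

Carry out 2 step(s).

f(x) = x³ - 3x + 1
Initial interval: [1.29, 1.81]

Iteration 1:
  c_1 = (1.290000 + 1.810000)/2 = 1.550000
  f(c_1) = f(1.550000) = 0.073875
  f(a) × f(c) < 0, new interval: [1.290000, 1.550000]
Iteration 2:
  c_2 = (1.290000 + 1.550000)/2 = 1.420000
  f(c_2) = f(1.420000) = -0.396712
  f(a) × f(c) ≥ 0, new interval: [1.420000, 1.550000]

After 2 iteration(s), the approximation is c_2 = 1.420000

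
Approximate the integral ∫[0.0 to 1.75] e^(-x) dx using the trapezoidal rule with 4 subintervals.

f(x) = e^(-x)
a = 0.0, b = 1.75, n = 4
h = (b - a)/n = 0.437500

Trapezoidal rule: (h/2)[f(x₀) + 2f(x₁) + 2f(x₂) + ... + f(xₙ)]

x_0 = 0.0000, f(x_0) = 1.000000, coefficient = 1
x_1 = 0.4375, f(x_1) = 0.645649, coefficient = 2
x_2 = 0.8750, f(x_2) = 0.416862, coefficient = 2
x_3 = 1.3125, f(x_3) = 0.269146, coefficient = 2
x_4 = 1.7500, f(x_4) = 0.173774, coefficient = 1

I ≈ (0.437500/2) × 3.837088 = 0.839363
Exact value: 0.826226
Error: 0.013137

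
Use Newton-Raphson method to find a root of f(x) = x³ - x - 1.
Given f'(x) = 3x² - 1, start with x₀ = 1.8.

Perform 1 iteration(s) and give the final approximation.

f(x) = x³ - x - 1
f'(x) = 3x² - 1
x₀ = 1.8

Newton-Raphson formula: x_{n+1} = x_n - f(x_n)/f'(x_n)

Iteration 1:
  f(1.800000) = 3.032000
  f'(1.800000) = 8.720000
  x_1 = 1.800000 - 3.032000/8.720000 = 1.452294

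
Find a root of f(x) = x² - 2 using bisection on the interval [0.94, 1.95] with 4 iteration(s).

f(x) = x² - 2
Initial interval: [0.94, 1.95]

Iteration 1:
  c_1 = (0.940000 + 1.950000)/2 = 1.445000
  f(c_1) = f(1.445000) = 0.088025
  f(a) × f(c) < 0, new interval: [0.940000, 1.445000]
Iteration 2:
  c_2 = (0.940000 + 1.445000)/2 = 1.192500
  f(c_2) = f(1.192500) = -0.577944
  f(a) × f(c) ≥ 0, new interval: [1.192500, 1.445000]
Iteration 3:
  c_3 = (1.192500 + 1.445000)/2 = 1.318750
  f(c_3) = f(1.318750) = -0.260898
  f(a) × f(c) ≥ 0, new interval: [1.318750, 1.445000]
Iteration 4:
  c_4 = (1.318750 + 1.445000)/2 = 1.381875
  f(c_4) = f(1.381875) = -0.090421
  f(a) × f(c) ≥ 0, new interval: [1.381875, 1.445000]

After 4 iteration(s), the approximation is c_4 = 1.381875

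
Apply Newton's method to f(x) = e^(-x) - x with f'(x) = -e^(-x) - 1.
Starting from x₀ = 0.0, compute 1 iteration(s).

f(x) = e^(-x) - x
f'(x) = -e^(-x) - 1
x₀ = 0.0

Newton-Raphson formula: x_{n+1} = x_n - f(x_n)/f'(x_n)

Iteration 1:
  f(0.000000) = 1.000000
  f'(0.000000) = -2.000000
  x_1 = 0.000000 - 1.000000/(-2.000000) = 0.500000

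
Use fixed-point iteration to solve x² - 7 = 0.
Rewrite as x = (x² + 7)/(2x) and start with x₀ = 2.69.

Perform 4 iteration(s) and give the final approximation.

Equation: x² - 7 = 0
Fixed-point form: x = (x² + 7)/(2x)
x₀ = 2.69

x_1 = g(2.690000) = 2.646115
x_2 = g(2.646115) = 2.645751
x_3 = g(2.645751) = 2.645751
x_4 = g(2.645751) = 2.645751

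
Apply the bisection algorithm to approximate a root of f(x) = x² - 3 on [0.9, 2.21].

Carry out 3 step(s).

f(x) = x² - 3
Initial interval: [0.9, 2.21]

Iteration 1:
  c_1 = (0.900000 + 2.210000)/2 = 1.555000
  f(c_1) = f(1.555000) = -0.581975
  f(a) × f(c) ≥ 0, new interval: [1.555000, 2.210000]
Iteration 2:
  c_2 = (1.555000 + 2.210000)/2 = 1.882500
  f(c_2) = f(1.882500) = 0.543806
  f(a) × f(c) < 0, new interval: [1.555000, 1.882500]
Iteration 3:
  c_3 = (1.555000 + 1.882500)/2 = 1.718750
  f(c_3) = f(1.718750) = -0.045898
  f(a) × f(c) ≥ 0, new interval: [1.718750, 1.882500]

After 3 iteration(s), the approximation is c_3 = 1.718750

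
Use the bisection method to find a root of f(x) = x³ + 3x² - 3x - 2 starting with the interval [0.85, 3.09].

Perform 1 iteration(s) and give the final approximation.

f(x) = x³ + 3x² - 3x - 2
Initial interval: [0.85, 3.09]

Iteration 1:
  c_1 = (0.850000 + 3.090000)/2 = 1.970000
  f(c_1) = f(1.970000) = 11.378073
  f(a) × f(c) < 0, new interval: [0.850000, 1.970000]

After 1 iteration(s), the approximation is c_1 = 1.970000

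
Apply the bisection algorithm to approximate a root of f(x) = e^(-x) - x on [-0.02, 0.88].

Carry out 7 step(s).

f(x) = e^(-x) - x
Initial interval: [-0.02, 0.88]

Iteration 1:
  c_1 = (-0.020000 + 0.880000)/2 = 0.430000
  f(c_1) = f(0.430000) = 0.220509
  f(a) × f(c) ≥ 0, new interval: [0.430000, 0.880000]
Iteration 2:
  c_2 = (0.430000 + 0.880000)/2 = 0.655000
  f(c_2) = f(0.655000) = -0.135558
  f(a) × f(c) < 0, new interval: [0.430000, 0.655000]
Iteration 3:
  c_3 = (0.430000 + 0.655000)/2 = 0.542500
  f(c_3) = f(0.542500) = 0.038793
  f(a) × f(c) ≥ 0, new interval: [0.542500, 0.655000]
Iteration 4:
  c_4 = (0.542500 + 0.655000)/2 = 0.598750
  f(c_4) = f(0.598750) = -0.049252
  f(a) × f(c) < 0, new interval: [0.542500, 0.598750]
Iteration 5:
  c_5 = (0.542500 + 0.598750)/2 = 0.570625
  f(c_5) = f(0.570625) = -0.005453
  f(a) × f(c) < 0, new interval: [0.542500, 0.570625]
Iteration 6:
  c_6 = (0.542500 + 0.570625)/2 = 0.556562
  f(c_6) = f(0.556562) = 0.016613
  f(a) × f(c) ≥ 0, new interval: [0.556562, 0.570625]
Iteration 7:
  c_7 = (0.556562 + 0.570625)/2 = 0.563594
  f(c_7) = f(0.563594) = 0.005566
  f(a) × f(c) ≥ 0, new interval: [0.563594, 0.570625]

After 7 iteration(s), the approximation is c_7 = 0.563594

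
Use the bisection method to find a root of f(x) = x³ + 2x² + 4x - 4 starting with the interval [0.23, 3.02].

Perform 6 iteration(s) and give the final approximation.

f(x) = x³ + 2x² + 4x - 4
Initial interval: [0.23, 3.02]

Iteration 1:
  c_1 = (0.230000 + 3.020000)/2 = 1.625000
  f(c_1) = f(1.625000) = 12.072266
  f(a) × f(c) < 0, new interval: [0.230000, 1.625000]
Iteration 2:
  c_2 = (0.230000 + 1.625000)/2 = 0.927500
  f(c_2) = f(0.927500) = 2.228400
  f(a) × f(c) < 0, new interval: [0.230000, 0.927500]
Iteration 3:
  c_3 = (0.230000 + 0.927500)/2 = 0.578750
  f(c_3) = f(0.578750) = -0.821244
  f(a) × f(c) ≥ 0, new interval: [0.578750, 0.927500]
Iteration 4:
  c_4 = (0.578750 + 0.927500)/2 = 0.753125
  f(c_4) = f(0.753125) = 0.574065
  f(a) × f(c) < 0, new interval: [0.578750, 0.753125]
Iteration 5:
  c_5 = (0.578750 + 0.753125)/2 = 0.665938
  f(c_5) = f(0.665938) = -0.153979
  f(a) × f(c) ≥ 0, new interval: [0.665938, 0.753125]
Iteration 6:
  c_6 = (0.665938 + 0.753125)/2 = 0.709531
  f(c_6) = f(0.709531) = 0.202197
  f(a) × f(c) < 0, new interval: [0.665938, 0.709531]

After 6 iteration(s), the approximation is c_6 = 0.709531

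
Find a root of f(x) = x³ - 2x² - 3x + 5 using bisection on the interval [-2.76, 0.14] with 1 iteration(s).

f(x) = x³ - 2x² - 3x + 5
Initial interval: [-2.76, 0.14]

Iteration 1:
  c_1 = (-2.760000 + 0.140000)/2 = -1.310000
  f(c_1) = f(-1.310000) = 3.249709
  f(a) × f(c) < 0, new interval: [-2.760000, -1.310000]

After 1 iteration(s), the approximation is c_1 = -1.310000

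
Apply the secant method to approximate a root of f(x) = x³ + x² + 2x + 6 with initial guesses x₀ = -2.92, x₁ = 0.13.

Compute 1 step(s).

f(x) = x³ + x² + 2x + 6
x₀ = -2.92, x₁ = 0.13

Secant formula: x_{n+1} = x_n - f(x_n)(x_n - x_{n-1})/(f(x_n) - f(x_{n-1}))

Iteration 1:
  f(-2.920000) = -16.210688
  f(0.130000) = 6.279097
  x_2 = 0.130000 - 6.279097×(0.130000 - (-2.920000))/(6.279097 - (-16.210688))
       = -0.721553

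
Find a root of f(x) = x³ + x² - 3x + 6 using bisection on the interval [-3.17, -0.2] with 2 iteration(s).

f(x) = x³ + x² - 3x + 6
Initial interval: [-3.17, -0.2]

Iteration 1:
  c_1 = (-3.170000 + (-0.200000))/2 = -1.685000
  f(c_1) = f(-1.685000) = 9.110131
  f(a) × f(c) < 0, new interval: [-3.170000, -1.685000]
Iteration 2:
  c_2 = (-3.170000 + (-1.685000))/2 = -2.427500
  f(c_2) = f(-2.427500) = 4.870590
  f(a) × f(c) < 0, new interval: [-3.170000, -2.427500]

After 2 iteration(s), the approximation is c_2 = -2.427500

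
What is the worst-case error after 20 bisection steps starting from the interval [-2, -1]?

Bisection error bound: |error| ≤ (b-a)/2^n
|error| ≤ (-1 - (-2))/2^20 = 1/2^20
|error| ≤ 0.0000009537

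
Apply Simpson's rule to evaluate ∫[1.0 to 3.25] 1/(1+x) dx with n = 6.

f(x) = 1/(1+x)
a = 1.0, b = 3.25, n = 6
h = (b - a)/n = 0.375000

Simpson's rule: (h/3)[f(x₀) + 4f(x₁) + 2f(x₂) + ... + f(xₙ)]

x_0 = 1.0000, f(x_0) = 0.500000, coefficient = 1
x_1 = 1.3750, f(x_1) = 0.421053, coefficient = 4
x_2 = 1.7500, f(x_2) = 0.363636, coefficient = 2
x_3 = 2.1250, f(x_3) = 0.320000, coefficient = 4
x_4 = 2.5000, f(x_4) = 0.285714, coefficient = 2
x_5 = 2.8750, f(x_5) = 0.258065, coefficient = 4
x_6 = 3.2500, f(x_6) = 0.235294, coefficient = 1

I ≈ (0.375000/3) × 6.030464 = 0.753808
Exact value: 0.753772
Error: 0.000036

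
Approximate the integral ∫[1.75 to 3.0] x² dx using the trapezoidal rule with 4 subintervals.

f(x) = x²
a = 1.75, b = 3.0, n = 4
h = (b - a)/n = 0.312500

Trapezoidal rule: (h/2)[f(x₀) + 2f(x₁) + 2f(x₂) + ... + f(xₙ)]

x_0 = 1.7500, f(x_0) = 3.062500, coefficient = 1
x_1 = 2.0625, f(x_1) = 4.253906, coefficient = 2
x_2 = 2.3750, f(x_2) = 5.640625, coefficient = 2
x_3 = 2.6875, f(x_3) = 7.222656, coefficient = 2
x_4 = 3.0000, f(x_4) = 9.000000, coefficient = 1

I ≈ (0.312500/2) × 46.296875 = 7.233887
Exact value: 7.213542
Error: 0.020345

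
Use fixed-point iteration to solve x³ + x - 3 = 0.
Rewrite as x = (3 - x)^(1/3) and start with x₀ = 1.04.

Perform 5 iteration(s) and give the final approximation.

Equation: x³ + x - 3 = 0
Fixed-point form: x = (3 - x)^(1/3)
x₀ = 1.04

x_1 = g(1.040000) = 1.251465
x_2 = g(1.251465) = 1.204735
x_3 = g(1.204735) = 1.215373
x_4 = g(1.215373) = 1.212967
x_5 = g(1.212967) = 1.213512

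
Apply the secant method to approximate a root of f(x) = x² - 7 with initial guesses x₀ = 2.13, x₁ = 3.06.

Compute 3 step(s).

f(x) = x² - 7
x₀ = 2.13, x₁ = 3.06

Secant formula: x_{n+1} = x_n - f(x_n)(x_n - x_{n-1})/(f(x_n) - f(x_{n-1}))

Iteration 1:
  f(2.130000) = -2.463100
  f(3.060000) = 2.363600
  x_2 = 3.060000 - 2.363600×(3.060000 - 2.130000)/(2.363600 - (-2.463100))
       = 2.604586
Iteration 2:
  f(3.060000) = 2.363600
  f(2.604586) = -0.216133
  x_3 = 2.604586 - (-0.216133)×(2.604586 - 3.060000)/(-0.216133 - 2.363600)
       = 2.642741
Iteration 3:
  f(2.604586) = -0.216133
  f(2.642741) = -0.015921
  x_4 = 2.642741 - (-0.015921)×(2.642741 - 2.604586)/(-0.015921 - (-0.216133))
       = 2.645775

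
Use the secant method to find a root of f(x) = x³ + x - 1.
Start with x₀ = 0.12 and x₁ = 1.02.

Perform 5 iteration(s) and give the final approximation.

f(x) = x³ + x - 1
x₀ = 0.12, x₁ = 1.02

Secant formula: x_{n+1} = x_n - f(x_n)(x_n - x_{n-1})/(f(x_n) - f(x_{n-1}))

Iteration 1:
  f(0.120000) = -0.878272
  f(1.020000) = 1.081208
  x_2 = 1.020000 - 1.081208×(1.020000 - 0.120000)/(1.081208 - (-0.878272))
       = 0.523395
Iteration 2:
  f(1.020000) = 1.081208
  f(0.523395) = -0.333225
  x_3 = 0.523395 - (-0.333225)×(0.523395 - 1.020000)/(-0.333225 - 1.081208)
       = 0.640390
Iteration 3:
  f(0.523395) = -0.333225
  f(0.640390) = -0.096987
  x_4 = 0.640390 - (-0.096987)×(0.640390 - 0.523395)/(-0.096987 - (-0.333225))
       = 0.688422
Iteration 4:
  f(0.640390) = -0.096987
  f(0.688422) = 0.014682
  x_5 = 0.688422 - 0.014682×(0.688422 - 0.640390)/(0.014682 - (-0.096987))
       = 0.682107
Iteration 5:
  f(0.688422) = 0.014682
  f(0.682107) = -0.000530
  x_6 = 0.682107 - (-0.000530)×(0.682107 - 0.688422)/(-0.000530 - 0.014682)
       = 0.682327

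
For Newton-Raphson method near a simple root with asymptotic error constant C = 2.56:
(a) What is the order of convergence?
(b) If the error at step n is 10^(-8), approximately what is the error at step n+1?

(a) Newton-Raphson has quadratic (order 2) convergence near simple roots.
    This means |e_{n+1}| ≈ C|e_n|².

(b) With |e_n| = 10^(-8) and C = 2.56:
    |e_{n+1}| ≈ 2.56 × (10^(-8))² = 2.56 × 10^(-16)

(a) 2 (quadratic); (b) |e_{n+1}| ≈ 2.560e-16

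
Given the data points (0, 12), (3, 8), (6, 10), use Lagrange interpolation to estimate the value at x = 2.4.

Lagrange interpolation formula:
P(x) = Σ yᵢ × Lᵢ(x)
where Lᵢ(x) = Π_{j≠i} (x - xⱼ)/(xᵢ - xⱼ)

L_0(2.4) = (2.4 - 3)/(0 - 3) × (2.4 - 6)/(0 - 6) = 0.120000
L_1(2.4) = (2.4 - 0)/(3 - 0) × (2.4 - 6)/(3 - 6) = 0.960000
L_2(2.4) = (2.4 - 0)/(6 - 0) × (2.4 - 3)/(6 - 3) = -0.080000

P(2.4) = 12×L_0(2.4) + 8×L_1(2.4) + 10×L_2(2.4)
P(2.4) = 8.320000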